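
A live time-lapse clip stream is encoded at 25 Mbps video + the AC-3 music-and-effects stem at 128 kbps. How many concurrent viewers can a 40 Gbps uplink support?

Audio: 128 kbps = 0.128 Mbps.
Per-viewer media rate: 25.128 Mbps.
40 Gbps = 40,000 Mbps; 40,000 / 25.128 = 1591.85 → 1591 viewers.

1591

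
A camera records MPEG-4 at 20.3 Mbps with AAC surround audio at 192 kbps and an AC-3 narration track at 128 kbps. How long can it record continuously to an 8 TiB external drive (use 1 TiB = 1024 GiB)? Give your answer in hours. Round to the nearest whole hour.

Audio total: 192 + 128 = 320 kbps = 0.320 Mbps.
Total bitrate: 20.3 + 0.320 = 20.620 Mbps.
Capacity: 8 TiB = 70,368,744 Mb.
Recording time: 70,368,744 / 20.620 = 3,412,645 s ≈ 948 hours.

948 hours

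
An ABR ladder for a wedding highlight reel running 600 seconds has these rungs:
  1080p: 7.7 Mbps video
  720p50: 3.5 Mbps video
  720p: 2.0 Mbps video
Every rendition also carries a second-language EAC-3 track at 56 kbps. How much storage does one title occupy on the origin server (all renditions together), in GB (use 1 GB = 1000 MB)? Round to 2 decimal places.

Audio: 56 kbps = 0.056 Mbps.
Sum of rendition bitrates: (7.7+0.056) + (3.5+0.056) + (2.0+0.056) = 13.368 Mbps.
× 600 s = 8,021 Mb = 1,003 MB = 1.003 GB.

1.00 GB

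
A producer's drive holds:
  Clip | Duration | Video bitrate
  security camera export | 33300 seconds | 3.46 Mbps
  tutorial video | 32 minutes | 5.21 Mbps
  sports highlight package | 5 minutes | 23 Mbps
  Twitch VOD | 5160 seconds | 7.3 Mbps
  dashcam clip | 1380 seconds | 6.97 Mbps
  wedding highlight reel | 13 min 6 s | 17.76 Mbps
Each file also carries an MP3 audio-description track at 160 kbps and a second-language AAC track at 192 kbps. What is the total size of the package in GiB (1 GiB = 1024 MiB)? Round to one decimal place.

24.3 GiB

Audio total: 160 + 192 = 352 kbps = 0.352 Mbps.
security camera export: 3.812 Mbps × 33300 s = 126939.6 Mb
tutorial video: 5.562 Mbps × 1920 s = 10679.0 Mb
sports highlight package: 23.352 Mbps × 300 s = 7005.6 Mb
Twitch VOD: 7.652 Mbps × 5160 s = 39484.3 Mb
dashcam clip: 7.322 Mbps × 1380 s = 10104.4 Mb
wedding highlight reel: 18.112 Mbps × 786 s = 14236.0 Mb
Total: 208449.0 Mb = 26056.1 MB.
= 24.27 GiB.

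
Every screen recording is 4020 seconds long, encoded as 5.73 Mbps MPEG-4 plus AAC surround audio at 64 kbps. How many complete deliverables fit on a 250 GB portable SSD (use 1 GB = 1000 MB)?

85

Audio: 64 kbps = 0.064 Mbps.
Total bitrate: 5.794 Mbps.
Per item: 5.794 Mbps × 4020 s = 23,292 Mb = 2,911 MB.
Capacity: 250 GB = 2,000,000 Mb; 85.87 items → 85 complete.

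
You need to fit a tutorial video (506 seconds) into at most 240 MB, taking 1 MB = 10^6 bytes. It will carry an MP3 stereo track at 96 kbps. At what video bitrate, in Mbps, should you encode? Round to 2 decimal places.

3.70 Mbps

Budget: 240 MB = 1920.0 Mb.
Total bitrate budget: 1920.0 Mb / 506 s = 3.794 Mbps.
Audio: 96 kbps = 0.096 Mbps.
Video: 3.794 − 0.096 = 3.698 Mbps.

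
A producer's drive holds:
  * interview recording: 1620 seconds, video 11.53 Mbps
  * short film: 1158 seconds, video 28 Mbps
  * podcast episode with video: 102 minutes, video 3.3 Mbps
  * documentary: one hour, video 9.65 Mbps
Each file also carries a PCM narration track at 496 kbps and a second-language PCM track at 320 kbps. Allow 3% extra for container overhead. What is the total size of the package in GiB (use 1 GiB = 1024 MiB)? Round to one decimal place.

13.9 GiB

Audio total: 496 + 320 = 816 kbps = 0.816 Mbps.
interview recording: 12.346 Mbps × 1620 s × 1.03 = 20600.5 Mb
short film: 28.816 Mbps × 1158 s × 1.03 = 34370.0 Mb
podcast episode with video: 4.116 Mbps × 6120 s × 1.03 = 25945.6 Mb
documentary: 10.466 Mbps × 3600 s × 1.03 = 38807.9 Mb
Total: 119724.1 Mb = 14965.5 MB.
= 13.94 GiB.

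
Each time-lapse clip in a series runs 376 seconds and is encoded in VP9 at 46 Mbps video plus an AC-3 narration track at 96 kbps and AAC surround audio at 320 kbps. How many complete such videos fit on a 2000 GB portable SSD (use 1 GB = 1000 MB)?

916

Audio total: 96 + 320 = 416 kbps = 0.416 Mbps.
Total bitrate: 46.416 Mbps.
Per item: 46.416 Mbps × 376 s = 17,452 Mb = 2,182 MB.
Capacity: 2000 GB = 16,000,000 Mb; 916.78 items → 916 complete.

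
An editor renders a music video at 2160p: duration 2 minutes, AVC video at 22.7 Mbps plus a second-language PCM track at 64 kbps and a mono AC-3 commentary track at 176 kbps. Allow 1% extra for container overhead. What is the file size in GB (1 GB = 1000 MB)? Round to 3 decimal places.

0.348 GB

2 min = 120 s
Audio total: 64 + 176 = 240 kbps = 0.240 Mbps.
Total bitrate: 22.7 + 0.240 = 22.940 Mbps.
Stream data: 22.940 Mbps × 120 s = 2752.8 Mb.
With 1% container overhead: ×1.01.
2,780 Mb ÷ 8 = 347.5 MB → 0.3475 GB.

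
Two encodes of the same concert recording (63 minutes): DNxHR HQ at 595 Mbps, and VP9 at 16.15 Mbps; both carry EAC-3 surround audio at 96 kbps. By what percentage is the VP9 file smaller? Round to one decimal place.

63 min = 3780 s
Audio: 96 kbps = 0.096 Mbps.
DNxHR HQ: 595.096 Mbps × 3780 s = 2249462.9 Mb = 281.183 GB.
VP9: 16.246 Mbps × 3780 s = 61409.9 Mb = 7.676 GB.
Reduction: (1 − 7.676/281.183) × 100 = 97.27%.

97.3%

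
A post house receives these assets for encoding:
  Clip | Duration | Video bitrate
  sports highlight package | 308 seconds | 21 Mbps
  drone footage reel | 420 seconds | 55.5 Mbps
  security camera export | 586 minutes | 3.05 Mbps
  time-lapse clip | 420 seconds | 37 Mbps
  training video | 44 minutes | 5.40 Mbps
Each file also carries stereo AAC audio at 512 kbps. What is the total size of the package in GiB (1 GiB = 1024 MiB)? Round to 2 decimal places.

Audio: 512 kbps = 0.512 Mbps.
sports highlight package: 21.512 Mbps × 308 s = 6625.7 Mb
drone footage reel: 56.012 Mbps × 420 s = 23525.0 Mb
security camera export: 3.562 Mbps × 35160 s = 125239.9 Mb
time-lapse clip: 37.512 Mbps × 420 s = 15755.0 Mb
training video: 5.912 Mbps × 2640 s = 15607.7 Mb
Total: 186753.4 Mb = 23344.2 MB.
= 21.74 GiB.

21.74 GiB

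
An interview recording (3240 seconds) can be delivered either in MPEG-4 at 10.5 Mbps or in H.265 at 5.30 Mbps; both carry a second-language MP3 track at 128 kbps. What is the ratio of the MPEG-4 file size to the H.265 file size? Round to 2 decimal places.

Audio: 128 kbps = 0.128 Mbps.
MPEG-4: 10.628 Mbps × 3240 s = 34434.7 Mb = 4.304 GB.
H.265: 5.428 Mbps × 3240 s = 17586.7 Mb = 2.198 GB.
Ratio: 4.304 / 2.198 = 1.958.

1.96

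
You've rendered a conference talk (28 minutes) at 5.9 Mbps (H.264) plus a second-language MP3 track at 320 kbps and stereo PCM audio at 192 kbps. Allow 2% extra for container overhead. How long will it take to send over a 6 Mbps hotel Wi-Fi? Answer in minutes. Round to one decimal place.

30.5 minutes

28 min = 1680 s
Audio total: 320 + 192 = 512 kbps = 0.512 Mbps.
Total bitrate: 6.412 Mbps.
File: 6.412 Mbps × 1680 s = 10772.2 Mb.
With 2% container overhead: ×1.02. → 10987.6 Mb.
At 6 Mbps: 10987.6 / 6 = 1831.3 s ≈ 30.5 minutes.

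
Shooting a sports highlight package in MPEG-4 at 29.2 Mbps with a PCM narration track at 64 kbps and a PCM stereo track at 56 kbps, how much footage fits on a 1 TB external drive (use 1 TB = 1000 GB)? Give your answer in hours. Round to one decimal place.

Audio total: 64 + 56 = 120 kbps = 0.120 Mbps.
Total bitrate: 29.2 + 0.120 = 29.320 Mbps.
Capacity: 1 TB = 8,000,000 Mb.
Recording time: 8,000,000 / 29.320 = 272,851 s ≈ 75.8 hours.

75.8 hours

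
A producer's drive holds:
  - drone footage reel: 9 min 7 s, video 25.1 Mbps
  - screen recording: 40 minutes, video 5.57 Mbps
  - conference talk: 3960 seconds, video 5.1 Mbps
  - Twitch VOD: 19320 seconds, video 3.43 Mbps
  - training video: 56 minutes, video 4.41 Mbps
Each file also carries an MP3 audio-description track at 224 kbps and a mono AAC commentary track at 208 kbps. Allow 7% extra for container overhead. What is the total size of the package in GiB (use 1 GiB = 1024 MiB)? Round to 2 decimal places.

17.58 GiB

Audio total: 224 + 208 = 432 kbps = 0.432 Mbps.
drone footage reel: 25.532 Mbps × 547 s × 1.07 = 14943.6 Mb
screen recording: 6.002 Mbps × 2400 s × 1.07 = 15413.1 Mb
conference talk: 5.532 Mbps × 3960 s × 1.07 = 23440.2 Mb
Twitch VOD: 3.862 Mbps × 19320 s × 1.07 = 79836.8 Mb
training video: 4.842 Mbps × 3360 s × 1.07 = 17408.0 Mb
Total: 151041.7 Mb = 18880.2 MB.
= 17.58 GiB.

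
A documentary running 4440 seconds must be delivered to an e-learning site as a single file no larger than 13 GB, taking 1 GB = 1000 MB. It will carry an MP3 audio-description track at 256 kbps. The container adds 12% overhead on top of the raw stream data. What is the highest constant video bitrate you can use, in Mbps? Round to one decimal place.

Budget: 13 GB = 104000.0 Mb.
Stream payload after overhead: 104000.0 / 1.12 = 92857.1 Mb.
Total bitrate budget: 92857.1 Mb / 4440 s = 20.914 Mbps.
Audio: 256 kbps = 0.256 Mbps.
Video: 20.914 − 0.256 = 20.658 Mbps.

20.7 Mbps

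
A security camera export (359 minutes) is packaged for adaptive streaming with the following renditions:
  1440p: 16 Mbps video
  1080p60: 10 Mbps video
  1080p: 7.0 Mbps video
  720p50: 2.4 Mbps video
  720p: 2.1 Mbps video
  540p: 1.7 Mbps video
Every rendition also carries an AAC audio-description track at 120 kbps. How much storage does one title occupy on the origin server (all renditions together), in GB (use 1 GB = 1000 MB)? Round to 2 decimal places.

107.48 GB

359 min = 21540 s
Audio: 120 kbps = 0.120 Mbps.
Sum of rendition bitrates: (16+0.120) + (10+0.120) + (7.0+0.120) + (2.4+0.120) + (2.1+0.120) + (1.7+0.120) = 39.920 Mbps.
× 21540 s = 859,877 Mb = 107,485 MB = 107.5 GB.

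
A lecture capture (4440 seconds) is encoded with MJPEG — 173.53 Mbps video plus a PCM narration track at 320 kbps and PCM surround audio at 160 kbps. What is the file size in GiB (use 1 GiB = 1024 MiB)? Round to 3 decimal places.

89.943 GiB

Audio total: 320 + 160 = 480 kbps = 0.480 Mbps.
Total bitrate: 173.53 + 0.480 = 174.010 Mbps.
Stream data: 174.010 Mbps × 4440 s = 772604.4 Mb.
772,604 Mb = 96,575,550,000 bytes ÷ 1,073,741,824 = 89.94 GiB.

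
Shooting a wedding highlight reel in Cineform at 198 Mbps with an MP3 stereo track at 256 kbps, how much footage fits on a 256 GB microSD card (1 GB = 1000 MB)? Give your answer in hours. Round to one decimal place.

2.9 hours

Audio: 256 kbps = 0.256 Mbps.
Total bitrate: 198 + 0.256 = 198.256 Mbps.
Capacity: 256 GB = 2,048,000 Mb.
Recording time: 2,048,000 / 198.256 = 10,330 s ≈ 2.87 hours.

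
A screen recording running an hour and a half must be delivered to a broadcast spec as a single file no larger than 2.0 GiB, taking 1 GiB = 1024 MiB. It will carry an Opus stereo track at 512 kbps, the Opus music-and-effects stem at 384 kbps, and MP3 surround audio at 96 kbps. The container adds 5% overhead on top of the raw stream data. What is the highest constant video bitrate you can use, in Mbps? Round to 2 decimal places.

2.04 Mbps

Budget: 2.0 GiB = 17179.9 Mb.
Stream payload after overhead: 17179.9 / 1.05 = 16361.8 Mb.
1.5 h = 5400 s
Total bitrate budget: 16361.8 Mb / 5400 s = 3.030 Mbps.
Audio total: 512 + 384 + 96 = 992 kbps = 0.992 Mbps.
Video: 3.030 − 0.992 = 2.038 Mbps.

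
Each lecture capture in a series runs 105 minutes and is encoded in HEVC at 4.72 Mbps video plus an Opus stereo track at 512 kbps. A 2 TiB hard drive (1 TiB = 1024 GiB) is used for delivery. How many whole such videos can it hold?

533

105 min = 6300 s
Audio: 512 kbps = 0.512 Mbps.
Total bitrate: 5.232 Mbps.
Per item: 5.232 Mbps × 6300 s = 32,962 Mb = 4,120 MB.
Capacity: 2 TiB = 17,592,186 Mb; 533.72 items → 533 complete.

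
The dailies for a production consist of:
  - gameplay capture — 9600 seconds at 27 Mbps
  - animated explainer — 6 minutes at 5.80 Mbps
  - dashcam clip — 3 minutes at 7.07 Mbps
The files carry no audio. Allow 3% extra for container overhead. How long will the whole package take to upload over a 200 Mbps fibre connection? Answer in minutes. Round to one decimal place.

22.5 minutes

gameplay capture: 27.000 Mbps × 9600 s × 1.03 = 266976.0 Mb
animated explainer: 5.800 Mbps × 360 s × 1.03 = 2150.6 Mb
dashcam clip: 7.070 Mbps × 180 s × 1.03 = 1310.8 Mb
Total: 270437.4 Mb = 33804.7 MB.
At 200 Mbps: 270437.4 / 200 = 1352 s ≈ 22.5 minutes.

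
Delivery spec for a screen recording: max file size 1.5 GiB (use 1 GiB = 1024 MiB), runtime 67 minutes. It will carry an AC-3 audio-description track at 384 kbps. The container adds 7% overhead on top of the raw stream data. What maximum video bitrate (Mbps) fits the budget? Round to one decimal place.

2.6 Mbps

Budget: 1.5 GiB = 12884.9 Mb.
Stream payload after overhead: 12884.9 / 1.07 = 12042.0 Mb.
67 min = 4020 s
Total bitrate budget: 12042.0 Mb / 4020 s = 2.996 Mbps.
Audio: 384 kbps = 0.384 Mbps.
Video: 2.996 − 0.384 = 2.612 Mbps.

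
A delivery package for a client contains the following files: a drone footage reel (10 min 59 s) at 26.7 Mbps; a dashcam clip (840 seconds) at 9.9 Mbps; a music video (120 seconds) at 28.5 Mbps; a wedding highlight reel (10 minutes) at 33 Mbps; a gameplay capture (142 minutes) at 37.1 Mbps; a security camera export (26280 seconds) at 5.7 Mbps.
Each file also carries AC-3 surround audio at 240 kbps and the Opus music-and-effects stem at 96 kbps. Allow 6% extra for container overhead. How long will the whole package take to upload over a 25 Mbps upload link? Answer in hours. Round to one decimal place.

6.2 hours

Audio total: 240 + 96 = 336 kbps = 0.336 Mbps.
drone footage reel: 27.036 Mbps × 659 s × 1.06 = 18885.7 Mb
dashcam clip: 10.236 Mbps × 840 s × 1.06 = 9114.1 Mb
music video: 28.836 Mbps × 120 s × 1.06 = 3667.9 Mb
wedding highlight reel: 33.336 Mbps × 600 s × 1.06 = 21201.7 Mb
gameplay capture: 37.436 Mbps × 8520 s × 1.06 = 338092.0 Mb
security camera export: 6.036 Mbps × 26280 s × 1.06 = 168143.6 Mb
Total: 559105.1 Mb = 69888.1 MB.
At 25 Mbps: 559105.1 / 25 = 22364 s ≈ 6.21 hours.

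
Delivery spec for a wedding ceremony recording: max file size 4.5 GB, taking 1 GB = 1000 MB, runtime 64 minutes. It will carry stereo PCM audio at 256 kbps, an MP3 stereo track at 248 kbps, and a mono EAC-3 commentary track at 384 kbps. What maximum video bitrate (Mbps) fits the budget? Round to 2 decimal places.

Budget: 4.5 GB = 36000.0 Mb.
64 min = 3840 s
Total bitrate budget: 36000.0 Mb / 3840 s = 9.375 Mbps.
Audio total: 256 + 248 + 384 = 888 kbps = 0.888 Mbps.
Video: 9.375 − 0.888 = 8.487 Mbps.

8.49 Mbps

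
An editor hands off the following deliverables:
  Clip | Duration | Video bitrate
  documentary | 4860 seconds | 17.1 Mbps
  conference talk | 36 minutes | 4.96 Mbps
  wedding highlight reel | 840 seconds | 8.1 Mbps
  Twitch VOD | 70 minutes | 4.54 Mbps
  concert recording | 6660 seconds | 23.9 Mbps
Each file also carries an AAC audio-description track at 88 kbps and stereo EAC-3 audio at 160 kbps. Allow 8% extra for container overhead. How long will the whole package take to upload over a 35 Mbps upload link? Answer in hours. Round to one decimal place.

Audio total: 88 + 160 = 248 kbps = 0.248 Mbps.
documentary: 17.348 Mbps × 4860 s × 1.08 = 91056.2 Mb
conference talk: 5.208 Mbps × 2160 s × 1.08 = 12149.2 Mb
wedding highlight reel: 8.348 Mbps × 840 s × 1.08 = 7573.3 Mb
Twitch VOD: 4.788 Mbps × 4200 s × 1.08 = 21718.4 Mb
concert recording: 24.148 Mbps × 6660 s × 1.08 = 173691.7 Mb
Total: 306188.8 Mb = 38273.6 MB.
At 35 Mbps: 306188.8 / 35 = 8748 s ≈ 2.43 hours.

2.4 hours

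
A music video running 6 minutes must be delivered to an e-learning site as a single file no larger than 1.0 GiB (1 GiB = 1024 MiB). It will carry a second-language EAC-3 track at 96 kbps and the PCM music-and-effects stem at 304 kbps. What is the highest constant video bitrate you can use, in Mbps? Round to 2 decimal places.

23.46 Mbps

Budget: 1.0 GiB = 8589.9 Mb.
6 min = 360 s
Total bitrate budget: 8589.9 Mb / 360 s = 23.861 Mbps.
Audio total: 96 + 304 = 400 kbps = 0.400 Mbps.
Video: 23.861 − 0.400 = 23.461 Mbps.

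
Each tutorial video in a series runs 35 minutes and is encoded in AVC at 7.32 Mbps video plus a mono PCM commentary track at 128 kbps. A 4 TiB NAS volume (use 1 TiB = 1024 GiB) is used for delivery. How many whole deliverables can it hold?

2249

35 min = 2100 s
Audio: 128 kbps = 0.128 Mbps.
Total bitrate: 7.448 Mbps.
Per item: 7.448 Mbps × 2100 s = 15,641 Mb = 1,955 MB.
Capacity: 4 TiB = 35,184,372 Mb; 2249.53 items → 2249 complete.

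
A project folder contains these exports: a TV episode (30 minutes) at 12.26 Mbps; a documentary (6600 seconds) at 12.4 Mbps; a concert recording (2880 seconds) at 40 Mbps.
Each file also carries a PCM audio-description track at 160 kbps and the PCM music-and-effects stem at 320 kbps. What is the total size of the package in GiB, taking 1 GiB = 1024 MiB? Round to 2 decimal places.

26.14 GiB

Audio total: 160 + 320 = 480 kbps = 0.480 Mbps.
TV episode: 12.740 Mbps × 1800 s = 22932.0 Mb
documentary: 12.880 Mbps × 6600 s = 85008.0 Mb
concert recording: 40.480 Mbps × 2880 s = 116582.4 Mb
Total: 224522.4 Mb = 28065.3 MB.
= 26.14 GiB.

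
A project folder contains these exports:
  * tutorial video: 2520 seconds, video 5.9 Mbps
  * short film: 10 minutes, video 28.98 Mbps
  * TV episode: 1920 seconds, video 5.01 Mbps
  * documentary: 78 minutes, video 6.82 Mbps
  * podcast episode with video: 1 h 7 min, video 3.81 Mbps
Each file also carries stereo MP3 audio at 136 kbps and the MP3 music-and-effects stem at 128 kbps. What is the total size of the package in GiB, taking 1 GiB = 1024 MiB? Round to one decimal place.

10.8 GiB

Audio total: 136 + 128 = 264 kbps = 0.264 Mbps.
tutorial video: 6.164 Mbps × 2520 s = 15533.3 Mb
short film: 29.244 Mbps × 600 s = 17546.4 Mb
TV episode: 5.274 Mbps × 1920 s = 10126.1 Mb
documentary: 7.084 Mbps × 4680 s = 33153.1 Mb
podcast episode with video: 4.074 Mbps × 4020 s = 16377.5 Mb
Total: 92736.4 Mb = 11592.0 MB.
= 10.80 GiB.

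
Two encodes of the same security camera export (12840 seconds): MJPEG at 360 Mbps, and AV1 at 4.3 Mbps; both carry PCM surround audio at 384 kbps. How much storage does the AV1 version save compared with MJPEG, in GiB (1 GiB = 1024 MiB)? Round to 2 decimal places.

Audio: 384 kbps = 0.384 Mbps.
MJPEG: 360.384 Mbps × 12840 s = 4627330.6 Mb = 538.692 GiB.
AV1: 4.684 Mbps × 12840 s = 60142.6 Mb = 7.002 GiB.
Saving: 538.692 − 7.002 = 531.691 GiB.

531.69 GiB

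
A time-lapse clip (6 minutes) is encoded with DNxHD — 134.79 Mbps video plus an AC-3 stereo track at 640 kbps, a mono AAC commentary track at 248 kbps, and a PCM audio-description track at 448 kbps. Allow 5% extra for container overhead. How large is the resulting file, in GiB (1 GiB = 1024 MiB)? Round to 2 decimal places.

5.99 GiB

6 min = 360 s
Audio total: 640 + 248 + 448 = 1336 kbps = 1.336 Mbps.
Total bitrate: 134.79 + 1.336 = 136.126 Mbps.
Stream data: 136.126 Mbps × 360 s = 49005.4 Mb.
With 5% container overhead: ×1.05.
51,456 Mb = 6,431,953,500 bytes ÷ 1,073,741,824 = 5.990 GiB.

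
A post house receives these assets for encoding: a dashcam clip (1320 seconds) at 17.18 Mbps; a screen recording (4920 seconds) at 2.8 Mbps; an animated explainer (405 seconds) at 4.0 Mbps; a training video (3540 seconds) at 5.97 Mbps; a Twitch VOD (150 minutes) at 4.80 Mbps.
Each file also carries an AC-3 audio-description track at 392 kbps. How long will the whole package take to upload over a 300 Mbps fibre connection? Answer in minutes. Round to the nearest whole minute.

6 minutes

Audio: 392 kbps = 0.392 Mbps.
dashcam clip: 17.572 Mbps × 1320 s = 23195.0 Mb
screen recording: 3.192 Mbps × 4920 s = 15704.6 Mb
animated explainer: 4.392 Mbps × 405 s = 1778.8 Mb
training video: 6.362 Mbps × 3540 s = 22521.5 Mb
Twitch VOD: 5.192 Mbps × 9000 s = 46728.0 Mb
Total: 109927.9 Mb = 13741.0 MB.
At 300 Mbps: 109927.9 / 300 = 366 s ≈ 6.11 minutes.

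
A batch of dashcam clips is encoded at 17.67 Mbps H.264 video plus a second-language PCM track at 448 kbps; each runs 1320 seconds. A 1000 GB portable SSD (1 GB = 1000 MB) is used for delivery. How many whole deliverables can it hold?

Audio: 448 kbps = 0.448 Mbps.
Total bitrate: 18.118 Mbps.
Per item: 18.118 Mbps × 1320 s = 23,916 Mb = 2,989 MB.
Capacity: 1000 GB = 8,000,000 Mb; 334.51 items → 334 complete.

334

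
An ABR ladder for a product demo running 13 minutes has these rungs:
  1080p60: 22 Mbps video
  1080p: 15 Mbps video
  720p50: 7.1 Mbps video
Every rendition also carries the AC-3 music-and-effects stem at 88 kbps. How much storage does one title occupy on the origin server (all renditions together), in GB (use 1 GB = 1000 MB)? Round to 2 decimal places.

4.33 GB

13 min = 780 s
Audio: 88 kbps = 0.088 Mbps.
Sum of rendition bitrates: (22+0.088) + (15+0.088) + (7.1+0.088) = 44.364 Mbps.
× 780 s = 34,604 Mb = 4,325 MB = 4.325 GB.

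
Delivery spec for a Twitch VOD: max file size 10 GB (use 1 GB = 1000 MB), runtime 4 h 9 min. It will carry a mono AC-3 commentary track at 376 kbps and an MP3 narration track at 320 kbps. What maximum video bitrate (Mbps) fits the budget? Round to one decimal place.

Budget: 10 GB = 80000.0 Mb.
4 h 9 min = 249 min = 14940 s
Total bitrate budget: 80000.0 Mb / 14940 s = 5.355 Mbps.
Audio total: 376 + 320 = 696 kbps = 0.696 Mbps.
Video: 5.355 − 0.696 = 4.659 Mbps.

4.7 Mbps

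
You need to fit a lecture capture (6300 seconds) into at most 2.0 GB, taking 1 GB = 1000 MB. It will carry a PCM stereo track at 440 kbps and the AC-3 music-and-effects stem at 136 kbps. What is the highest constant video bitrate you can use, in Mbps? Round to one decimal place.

2.0 Mbps

Budget: 2.0 GB = 16000.0 Mb.
Total bitrate budget: 16000.0 Mb / 6300 s = 2.540 Mbps.
Audio total: 440 + 136 = 576 kbps = 0.576 Mbps.
Video: 2.540 − 0.576 = 1.964 Mbps.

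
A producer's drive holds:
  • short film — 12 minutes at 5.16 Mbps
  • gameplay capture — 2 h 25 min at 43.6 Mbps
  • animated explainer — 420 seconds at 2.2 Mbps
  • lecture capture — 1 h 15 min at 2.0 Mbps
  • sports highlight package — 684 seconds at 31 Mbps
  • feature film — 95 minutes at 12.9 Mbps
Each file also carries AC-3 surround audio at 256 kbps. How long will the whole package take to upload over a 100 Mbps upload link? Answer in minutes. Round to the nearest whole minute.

Audio: 256 kbps = 0.256 Mbps.
short film: 5.416 Mbps × 720 s = 3899.5 Mb
gameplay capture: 43.856 Mbps × 8700 s = 381547.2 Mb
animated explainer: 2.456 Mbps × 420 s = 1031.5 Mb
lecture capture: 2.256 Mbps × 4500 s = 10152.0 Mb
sports highlight package: 31.256 Mbps × 684 s = 21379.1 Mb
feature film: 13.156 Mbps × 5700 s = 74989.2 Mb
Total: 492998.5 Mb = 61624.8 MB.
At 100 Mbps: 492998.5 / 100 = 4930 s ≈ 82.2 minutes.

82 minutes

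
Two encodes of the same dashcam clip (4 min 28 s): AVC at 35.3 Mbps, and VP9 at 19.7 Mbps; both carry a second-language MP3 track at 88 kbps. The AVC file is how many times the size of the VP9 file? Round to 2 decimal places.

4 min 28 s = 268 s
Audio: 88 kbps = 0.088 Mbps.
AVC: 35.388 Mbps × 268 s = 9484.0 Mb = 1.185 GB.
VP9: 19.788 Mbps × 268 s = 5303.2 Mb = 0.663 GB.
Ratio: 1.185 / 0.663 = 1.788.

1.79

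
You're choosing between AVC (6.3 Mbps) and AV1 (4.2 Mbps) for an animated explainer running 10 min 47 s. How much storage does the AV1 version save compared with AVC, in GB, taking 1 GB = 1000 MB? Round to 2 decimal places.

0.17 GB

10 min 47 s = 647 s
AVC: 6.300 Mbps × 647 s = 4076.1 Mb = 0.510 GB.
AV1: 4.200 Mbps × 647 s = 2717.4 Mb = 0.340 GB.
Saving: 0.510 − 0.340 = 0.170 GB.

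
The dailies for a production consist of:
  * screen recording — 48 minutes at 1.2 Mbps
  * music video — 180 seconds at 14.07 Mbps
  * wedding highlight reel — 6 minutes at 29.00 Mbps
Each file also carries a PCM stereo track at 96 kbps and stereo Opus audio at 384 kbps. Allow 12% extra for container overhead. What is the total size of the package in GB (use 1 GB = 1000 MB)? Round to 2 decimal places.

2.53 GB

Audio total: 96 + 384 = 480 kbps = 0.480 Mbps.
screen recording: 1.680 Mbps × 2880 s × 1.12 = 5419.0 Mb
music video: 14.550 Mbps × 180 s × 1.12 = 2933.3 Mb
wedding highlight reel: 29.480 Mbps × 360 s × 1.12 = 11886.3 Mb
Total: 20238.6 Mb = 2529.8 MB.
= 2.530 GB.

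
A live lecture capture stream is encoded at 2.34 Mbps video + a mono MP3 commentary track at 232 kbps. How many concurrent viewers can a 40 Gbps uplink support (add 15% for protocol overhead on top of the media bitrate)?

Audio: 232 kbps = 0.232 Mbps.
Per-viewer media rate: 2.572 Mbps.
On the wire with 15% overhead: 2.958 Mbps.
40 Gbps = 40,000 Mbps; 40,000 / 2.958 = 13523.56 → 13523 viewers.

13523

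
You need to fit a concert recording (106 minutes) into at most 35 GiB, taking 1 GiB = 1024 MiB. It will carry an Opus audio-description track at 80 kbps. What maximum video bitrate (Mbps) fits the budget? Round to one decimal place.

47.2 Mbps

Budget: 35 GiB = 300647.7 Mb.
106 min = 6360 s
Total bitrate budget: 300647.7 Mb / 6360 s = 47.272 Mbps.
Audio: 80 kbps = 0.080 Mbps.
Video: 47.272 − 0.080 = 47.192 Mbps.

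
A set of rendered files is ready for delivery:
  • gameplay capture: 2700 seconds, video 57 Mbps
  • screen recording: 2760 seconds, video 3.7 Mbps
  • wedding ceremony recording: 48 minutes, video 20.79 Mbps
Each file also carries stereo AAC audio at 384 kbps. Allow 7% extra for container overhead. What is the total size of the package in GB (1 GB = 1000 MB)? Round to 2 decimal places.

30.39 GB

Audio: 384 kbps = 0.384 Mbps.
gameplay capture: 57.384 Mbps × 2700 s × 1.07 = 165782.4 Mb
screen recording: 4.084 Mbps × 2760 s × 1.07 = 12060.9 Mb
wedding ceremony recording: 21.174 Mbps × 2880 s × 1.07 = 65249.8 Mb
Total: 243093.0 Mb = 30386.6 MB.
= 30.39 GB.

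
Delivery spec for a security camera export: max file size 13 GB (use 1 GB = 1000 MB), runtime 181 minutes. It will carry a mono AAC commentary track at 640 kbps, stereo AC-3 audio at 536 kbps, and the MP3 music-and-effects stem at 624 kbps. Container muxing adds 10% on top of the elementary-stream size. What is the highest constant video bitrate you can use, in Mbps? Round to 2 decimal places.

6.91 Mbps

Budget: 13 GB = 104000.0 Mb.
Stream payload after overhead: 104000.0 / 1.10 = 94545.5 Mb.
181 min = 10860 s
Total bitrate budget: 94545.5 Mb / 10860 s = 8.706 Mbps.
Audio total: 640 + 536 + 624 = 1800 kbps = 1.800 Mbps.
Video: 8.706 − 1.800 = 6.906 Mbps.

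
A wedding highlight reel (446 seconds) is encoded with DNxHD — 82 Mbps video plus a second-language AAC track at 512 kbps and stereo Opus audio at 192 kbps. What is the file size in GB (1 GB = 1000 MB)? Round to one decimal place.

Audio total: 512 + 192 = 704 kbps = 0.704 Mbps.
Total bitrate: 82 + 0.704 = 82.704 Mbps.
Stream data: 82.704 Mbps × 446 s = 36886.0 Mb.
36,886 Mb ÷ 8 = 4,611 MB → 4.611 GB.

4.6 GB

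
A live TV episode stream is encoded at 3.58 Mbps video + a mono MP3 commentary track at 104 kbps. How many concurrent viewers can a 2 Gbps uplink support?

542

Audio: 104 kbps = 0.104 Mbps.
Per-viewer media rate: 3.684 Mbps.
2 Gbps = 2,000 Mbps; 2,000 / 3.684 = 542.89 → 542 viewers.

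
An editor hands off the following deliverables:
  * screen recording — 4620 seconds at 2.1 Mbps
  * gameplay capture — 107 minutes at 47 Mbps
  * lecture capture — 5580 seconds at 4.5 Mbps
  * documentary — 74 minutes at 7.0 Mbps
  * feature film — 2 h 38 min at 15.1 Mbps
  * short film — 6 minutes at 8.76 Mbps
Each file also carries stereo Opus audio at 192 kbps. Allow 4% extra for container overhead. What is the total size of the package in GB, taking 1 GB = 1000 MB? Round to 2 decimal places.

67.58 GB

Audio: 192 kbps = 0.192 Mbps.
screen recording: 2.292 Mbps × 4620 s × 1.04 = 11012.6 Mb
gameplay capture: 47.192 Mbps × 6420 s × 1.04 = 315091.5 Mb
lecture capture: 4.692 Mbps × 5580 s × 1.04 = 27228.6 Mb
documentary: 7.192 Mbps × 4440 s × 1.04 = 33209.8 Mb
feature film: 15.292 Mbps × 9480 s × 1.04 = 150766.9 Mb
short film: 8.952 Mbps × 360 s × 1.04 = 3351.6 Mb
Total: 540661.1 Mb = 67582.6 MB.
= 67.58 GB.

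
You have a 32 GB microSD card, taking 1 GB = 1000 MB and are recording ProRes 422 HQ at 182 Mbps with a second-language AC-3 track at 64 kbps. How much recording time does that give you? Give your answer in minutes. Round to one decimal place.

23.4 minutes

Audio: 64 kbps = 0.064 Mbps.
Total bitrate: 182 + 0.064 = 182.064 Mbps.
Capacity: 32 GB = 256,000 Mb.
Recording time: 256,000 / 182.064 = 1,406 s ≈ 23.4 minutes.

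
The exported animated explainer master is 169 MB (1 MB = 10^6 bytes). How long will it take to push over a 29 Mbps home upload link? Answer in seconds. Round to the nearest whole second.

47 seconds

File: 169 MB = 1352.0 Mb.
At 29 Mbps: 1352.0 / 29 = 46.6 s ≈ 46.6 seconds.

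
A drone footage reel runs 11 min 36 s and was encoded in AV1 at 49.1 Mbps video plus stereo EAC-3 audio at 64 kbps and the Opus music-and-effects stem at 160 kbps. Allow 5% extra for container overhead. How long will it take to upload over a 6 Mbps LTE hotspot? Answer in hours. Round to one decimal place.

1.7 hours

11 min 36 s = 696 s
Audio total: 64 + 160 = 224 kbps = 0.224 Mbps.
Total bitrate: 49.324 Mbps.
File: 49.324 Mbps × 696 s = 34329.5 Mb.
With 5% container overhead: ×1.05. → 36046.0 Mb.
At 6 Mbps: 36046.0 / 6 = 6007.7 s ≈ 1.67 hours.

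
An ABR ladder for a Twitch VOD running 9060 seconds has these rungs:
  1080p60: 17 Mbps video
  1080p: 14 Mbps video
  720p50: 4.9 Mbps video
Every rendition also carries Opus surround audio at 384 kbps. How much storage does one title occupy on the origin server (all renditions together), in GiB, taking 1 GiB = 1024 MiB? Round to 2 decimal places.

39.08 GiB

Audio: 384 kbps = 0.384 Mbps.
Sum of rendition bitrates: (17+0.384) + (14+0.384) + (4.9+0.384) = 37.052 Mbps.
× 9060 s = 335,691 Mb = 41,961 MB = 39.08 GiB.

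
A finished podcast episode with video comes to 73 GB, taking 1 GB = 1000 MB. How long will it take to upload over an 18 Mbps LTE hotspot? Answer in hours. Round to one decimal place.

File: 73 GB = 584000.0 Mb.
At 18 Mbps: 584000.0 / 18 = 32444.4 s ≈ 9.01 hours.

9.0 hours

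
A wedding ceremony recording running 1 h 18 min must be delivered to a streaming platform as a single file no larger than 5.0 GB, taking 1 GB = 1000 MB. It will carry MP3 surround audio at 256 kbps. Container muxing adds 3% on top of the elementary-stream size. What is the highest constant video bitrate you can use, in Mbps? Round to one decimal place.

8.0 Mbps

Budget: 5.0 GB = 40000.0 Mb.
Stream payload after overhead: 40000.0 / 1.03 = 38835.0 Mb.
1 h 18 min = 78 min = 4680 s
Total bitrate budget: 38835.0 Mb / 4680 s = 8.298 Mbps.
Audio: 256 kbps = 0.256 Mbps.
Video: 8.298 − 0.256 = 8.042 Mbps.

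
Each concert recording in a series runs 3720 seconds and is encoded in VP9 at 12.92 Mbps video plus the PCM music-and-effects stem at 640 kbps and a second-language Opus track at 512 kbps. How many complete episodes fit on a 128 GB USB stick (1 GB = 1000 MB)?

Audio total: 640 + 512 = 1152 kbps = 1.152 Mbps.
Total bitrate: 14.072 Mbps.
Per item: 14.072 Mbps × 3720 s = 52,348 Mb = 6,543 MB.
Capacity: 128 GB = 1,024,000 Mb; 19.56 items → 19 complete.

19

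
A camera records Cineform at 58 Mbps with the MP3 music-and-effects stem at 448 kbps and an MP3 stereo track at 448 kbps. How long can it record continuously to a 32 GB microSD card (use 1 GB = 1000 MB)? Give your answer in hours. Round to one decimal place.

1.2 hours

Audio total: 448 + 448 = 896 kbps = 0.896 Mbps.
Total bitrate: 58 + 0.896 = 58.896 Mbps.
Capacity: 32 GB = 256,000 Mb.
Recording time: 256,000 / 58.896 = 4,347 s ≈ 1.21 hours.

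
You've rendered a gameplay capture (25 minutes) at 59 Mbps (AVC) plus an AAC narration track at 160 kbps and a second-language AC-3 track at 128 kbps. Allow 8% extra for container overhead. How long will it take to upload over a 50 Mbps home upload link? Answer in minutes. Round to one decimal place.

25 min = 1500 s
Audio total: 160 + 128 = 288 kbps = 0.288 Mbps.
Total bitrate: 59.288 Mbps.
File: 59.288 Mbps × 1500 s = 88932.0 Mb.
With 8% container overhead: ×1.08. → 96046.6 Mb.
At 50 Mbps: 96046.6 / 50 = 1920.9 s ≈ 32 minutes.

32.0 minutes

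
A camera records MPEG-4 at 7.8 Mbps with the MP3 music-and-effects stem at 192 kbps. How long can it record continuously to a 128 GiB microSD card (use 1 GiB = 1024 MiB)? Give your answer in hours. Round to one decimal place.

38.2 hours

Audio: 192 kbps = 0.192 Mbps.
Total bitrate: 7.8 + 0.192 = 7.992 Mbps.
Capacity: 128 GiB = 1,099,512 Mb.
Recording time: 1,099,512 / 7.992 = 137,577 s ≈ 38.2 hours.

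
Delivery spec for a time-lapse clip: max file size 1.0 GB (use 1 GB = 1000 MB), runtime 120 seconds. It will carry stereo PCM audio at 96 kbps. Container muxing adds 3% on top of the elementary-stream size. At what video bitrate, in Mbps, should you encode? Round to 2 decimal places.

Budget: 1.0 GB = 8000.0 Mb.
Stream payload after overhead: 8000.0 / 1.03 = 7767.0 Mb.
Total bitrate budget: 7767.0 Mb / 120 s = 64.725 Mbps.
Audio: 96 kbps = 0.096 Mbps.
Video: 64.725 − 0.096 = 64.629 Mbps.

64.63 Mbps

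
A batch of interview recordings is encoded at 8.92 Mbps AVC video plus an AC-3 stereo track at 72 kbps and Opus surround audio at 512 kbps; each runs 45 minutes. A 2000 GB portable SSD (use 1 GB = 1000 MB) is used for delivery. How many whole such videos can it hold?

45 min = 2700 s
Audio total: 72 + 512 = 584 kbps = 0.584 Mbps.
Total bitrate: 9.504 Mbps.
Per item: 9.504 Mbps × 2700 s = 25,661 Mb = 3,208 MB.
Capacity: 2000 GB = 16,000,000 Mb; 623.52 items → 623 complete.

623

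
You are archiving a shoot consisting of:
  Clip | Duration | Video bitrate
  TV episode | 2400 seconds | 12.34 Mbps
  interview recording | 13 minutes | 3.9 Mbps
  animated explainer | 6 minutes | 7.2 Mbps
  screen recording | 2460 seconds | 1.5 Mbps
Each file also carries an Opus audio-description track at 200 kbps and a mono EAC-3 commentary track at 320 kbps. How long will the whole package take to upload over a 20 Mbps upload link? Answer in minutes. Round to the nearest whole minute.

Audio total: 200 + 320 = 520 kbps = 0.520 Mbps.
TV episode: 12.860 Mbps × 2400 s = 30864.0 Mb
interview recording: 4.420 Mbps × 780 s = 3447.6 Mb
animated explainer: 7.720 Mbps × 360 s = 2779.2 Mb
screen recording: 2.020 Mbps × 2460 s = 4969.2 Mb
Total: 42060.0 Mb = 5257.5 MB.
At 20 Mbps: 42060.0 / 20 = 2103 s ≈ 35 minutes.

35 minutes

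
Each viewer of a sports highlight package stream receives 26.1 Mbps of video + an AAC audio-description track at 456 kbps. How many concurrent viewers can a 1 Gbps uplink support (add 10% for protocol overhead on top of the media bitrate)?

34

Audio: 456 kbps = 0.456 Mbps.
Per-viewer media rate: 26.556 Mbps.
On the wire with 10% overhead: 29.212 Mbps.
1 Gbps = 1,000 Mbps; 1,000 / 29.212 = 34.23 → 34 viewers.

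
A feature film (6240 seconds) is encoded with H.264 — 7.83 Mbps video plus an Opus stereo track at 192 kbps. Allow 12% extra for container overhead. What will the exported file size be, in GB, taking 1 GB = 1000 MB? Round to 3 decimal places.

7.008 GB

Audio: 192 kbps = 0.192 Mbps.
Total bitrate: 7.83 + 0.192 = 8.022 Mbps.
Stream data: 8.022 Mbps × 6240 s = 50057.3 Mb.
With 12% container overhead: ×1.12.
56,064 Mb ÷ 8 = 7,008 MB → 7.008 GB.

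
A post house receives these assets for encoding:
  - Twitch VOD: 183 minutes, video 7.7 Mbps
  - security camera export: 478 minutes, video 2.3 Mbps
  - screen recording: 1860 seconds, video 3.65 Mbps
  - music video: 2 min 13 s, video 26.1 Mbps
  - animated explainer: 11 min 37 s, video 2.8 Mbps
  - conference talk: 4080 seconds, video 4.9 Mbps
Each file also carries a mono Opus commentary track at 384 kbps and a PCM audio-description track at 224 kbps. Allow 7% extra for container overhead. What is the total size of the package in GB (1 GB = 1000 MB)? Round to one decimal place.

28.2 GB

Audio total: 384 + 224 = 608 kbps = 0.608 Mbps.
Twitch VOD: 8.308 Mbps × 10980 s × 1.07 = 97607.4 Mb
security camera export: 2.908 Mbps × 28680 s × 1.07 = 89239.5 Mb
screen recording: 4.258 Mbps × 1860 s × 1.07 = 8474.3 Mb
music video: 26.708 Mbps × 133 s × 1.07 = 3800.8 Mb
animated explainer: 3.408 Mbps × 697 s × 1.07 = 2541.7 Mb
conference talk: 5.508 Mbps × 4080 s × 1.07 = 24045.7 Mb
Total: 225709.4 Mb = 28213.7 MB.
= 28.21 GB.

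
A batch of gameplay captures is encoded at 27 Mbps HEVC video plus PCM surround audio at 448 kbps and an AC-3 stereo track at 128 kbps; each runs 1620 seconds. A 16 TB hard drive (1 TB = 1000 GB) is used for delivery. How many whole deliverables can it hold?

Audio total: 448 + 128 = 576 kbps = 0.576 Mbps.
Total bitrate: 27.576 Mbps.
Per item: 27.576 Mbps × 1620 s = 44,673 Mb = 5,584 MB.
Capacity: 16 TB = 128,000,000 Mb; 2865.26 items → 2865 complete.

2865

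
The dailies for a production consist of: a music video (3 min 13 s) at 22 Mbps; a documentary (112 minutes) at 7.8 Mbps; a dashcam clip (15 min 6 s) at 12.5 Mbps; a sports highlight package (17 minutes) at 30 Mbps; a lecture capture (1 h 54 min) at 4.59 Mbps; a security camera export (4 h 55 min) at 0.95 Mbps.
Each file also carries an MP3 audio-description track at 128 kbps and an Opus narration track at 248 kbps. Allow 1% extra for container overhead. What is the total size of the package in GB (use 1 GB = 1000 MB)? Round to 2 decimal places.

20.12 GB

Audio total: 128 + 248 = 376 kbps = 0.376 Mbps.
music video: 22.376 Mbps × 193 s × 1.01 = 4361.8 Mb
documentary: 8.176 Mbps × 6720 s × 1.01 = 55492.1 Mb
dashcam clip: 12.876 Mbps × 906 s × 1.01 = 11782.3 Mb
sports highlight package: 30.376 Mbps × 1020 s × 1.01 = 31293.4 Mb
lecture capture: 4.966 Mbps × 6840 s × 1.01 = 34307.1 Mb
security camera export: 1.326 Mbps × 17700 s × 1.01 = 23704.9 Mb
Total: 160941.6 Mb = 20117.7 MB.
= 20.12 GB.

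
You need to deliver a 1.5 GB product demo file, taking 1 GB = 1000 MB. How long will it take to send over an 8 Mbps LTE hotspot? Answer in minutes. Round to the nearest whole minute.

25 minutes

File: 1.5 GB = 12000.0 Mb.
At 8 Mbps: 12000.0 / 8 = 1500.0 s ≈ 25 minutes.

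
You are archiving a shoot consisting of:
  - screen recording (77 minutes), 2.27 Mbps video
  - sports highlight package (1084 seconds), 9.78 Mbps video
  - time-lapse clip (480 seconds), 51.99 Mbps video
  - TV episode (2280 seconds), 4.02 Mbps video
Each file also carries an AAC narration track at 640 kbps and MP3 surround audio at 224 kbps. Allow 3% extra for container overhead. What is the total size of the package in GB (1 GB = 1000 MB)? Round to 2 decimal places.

8.05 GB

Audio total: 640 + 224 = 864 kbps = 0.864 Mbps.
screen recording: 3.134 Mbps × 4620 s × 1.03 = 14913.5 Mb
sports highlight package: 10.644 Mbps × 1084 s × 1.03 = 11884.2 Mb
time-lapse clip: 52.854 Mbps × 480 s × 1.03 = 26131.0 Mb
TV episode: 4.884 Mbps × 2280 s × 1.03 = 11469.6 Mb
Total: 64398.3 Mb = 8049.8 MB.
= 8.050 GB.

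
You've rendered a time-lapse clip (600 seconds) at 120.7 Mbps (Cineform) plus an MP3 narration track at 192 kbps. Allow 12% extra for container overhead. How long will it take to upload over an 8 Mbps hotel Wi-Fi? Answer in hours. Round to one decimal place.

Audio: 192 kbps = 0.192 Mbps.
Total bitrate: 120.892 Mbps.
File: 120.892 Mbps × 600 s = 72535.2 Mb.
With 12% container overhead: ×1.12. → 81239.4 Mb.
At 8 Mbps: 81239.4 / 8 = 10154.9 s ≈ 2.82 hours.

2.8 hours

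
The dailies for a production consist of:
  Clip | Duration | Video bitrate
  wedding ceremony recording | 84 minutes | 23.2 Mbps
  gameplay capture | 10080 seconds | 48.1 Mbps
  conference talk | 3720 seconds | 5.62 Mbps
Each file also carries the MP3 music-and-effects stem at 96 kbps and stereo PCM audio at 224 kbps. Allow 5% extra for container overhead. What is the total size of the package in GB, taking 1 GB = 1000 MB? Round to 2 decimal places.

82.52 GB

Audio total: 96 + 224 = 320 kbps = 0.320 Mbps.
wedding ceremony recording: 23.520 Mbps × 5040 s × 1.05 = 124467.8 Mb
gameplay capture: 48.420 Mbps × 10080 s × 1.05 = 512477.3 Mb
conference talk: 5.940 Mbps × 3720 s × 1.05 = 23201.6 Mb
Total: 660146.8 Mb = 82518.3 MB.
= 82.52 GB.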